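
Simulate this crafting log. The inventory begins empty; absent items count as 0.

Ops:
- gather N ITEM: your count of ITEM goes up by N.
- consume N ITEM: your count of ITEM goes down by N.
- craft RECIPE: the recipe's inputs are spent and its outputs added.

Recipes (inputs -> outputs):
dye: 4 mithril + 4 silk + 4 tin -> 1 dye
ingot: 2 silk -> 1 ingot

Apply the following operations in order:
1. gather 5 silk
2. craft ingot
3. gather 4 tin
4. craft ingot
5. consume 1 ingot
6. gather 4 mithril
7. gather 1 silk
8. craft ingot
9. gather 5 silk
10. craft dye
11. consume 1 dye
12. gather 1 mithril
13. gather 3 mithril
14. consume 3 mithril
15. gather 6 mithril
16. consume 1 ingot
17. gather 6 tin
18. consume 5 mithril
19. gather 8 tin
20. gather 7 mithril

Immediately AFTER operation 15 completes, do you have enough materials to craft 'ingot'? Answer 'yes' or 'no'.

Answer: no

Derivation:
After 1 (gather 5 silk): silk=5
After 2 (craft ingot): ingot=1 silk=3
After 3 (gather 4 tin): ingot=1 silk=3 tin=4
After 4 (craft ingot): ingot=2 silk=1 tin=4
After 5 (consume 1 ingot): ingot=1 silk=1 tin=4
After 6 (gather 4 mithril): ingot=1 mithril=4 silk=1 tin=4
After 7 (gather 1 silk): ingot=1 mithril=4 silk=2 tin=4
After 8 (craft ingot): ingot=2 mithril=4 tin=4
After 9 (gather 5 silk): ingot=2 mithril=4 silk=5 tin=4
After 10 (craft dye): dye=1 ingot=2 silk=1
After 11 (consume 1 dye): ingot=2 silk=1
After 12 (gather 1 mithril): ingot=2 mithril=1 silk=1
After 13 (gather 3 mithril): ingot=2 mithril=4 silk=1
After 14 (consume 3 mithril): ingot=2 mithril=1 silk=1
After 15 (gather 6 mithril): ingot=2 mithril=7 silk=1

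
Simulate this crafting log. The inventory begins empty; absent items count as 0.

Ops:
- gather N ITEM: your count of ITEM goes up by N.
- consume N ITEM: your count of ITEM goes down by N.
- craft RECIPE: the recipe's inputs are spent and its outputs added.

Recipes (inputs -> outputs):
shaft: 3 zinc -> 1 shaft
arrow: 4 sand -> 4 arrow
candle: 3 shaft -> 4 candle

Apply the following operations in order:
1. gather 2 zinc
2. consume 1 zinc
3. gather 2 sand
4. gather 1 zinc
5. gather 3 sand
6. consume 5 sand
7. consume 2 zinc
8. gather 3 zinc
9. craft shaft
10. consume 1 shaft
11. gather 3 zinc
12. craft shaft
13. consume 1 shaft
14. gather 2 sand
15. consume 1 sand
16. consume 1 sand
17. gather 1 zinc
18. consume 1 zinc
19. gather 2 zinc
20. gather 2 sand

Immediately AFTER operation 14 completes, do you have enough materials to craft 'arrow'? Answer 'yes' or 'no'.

Answer: no

Derivation:
After 1 (gather 2 zinc): zinc=2
After 2 (consume 1 zinc): zinc=1
After 3 (gather 2 sand): sand=2 zinc=1
After 4 (gather 1 zinc): sand=2 zinc=2
After 5 (gather 3 sand): sand=5 zinc=2
After 6 (consume 5 sand): zinc=2
After 7 (consume 2 zinc): (empty)
After 8 (gather 3 zinc): zinc=3
After 9 (craft shaft): shaft=1
After 10 (consume 1 shaft): (empty)
After 11 (gather 3 zinc): zinc=3
After 12 (craft shaft): shaft=1
After 13 (consume 1 shaft): (empty)
After 14 (gather 2 sand): sand=2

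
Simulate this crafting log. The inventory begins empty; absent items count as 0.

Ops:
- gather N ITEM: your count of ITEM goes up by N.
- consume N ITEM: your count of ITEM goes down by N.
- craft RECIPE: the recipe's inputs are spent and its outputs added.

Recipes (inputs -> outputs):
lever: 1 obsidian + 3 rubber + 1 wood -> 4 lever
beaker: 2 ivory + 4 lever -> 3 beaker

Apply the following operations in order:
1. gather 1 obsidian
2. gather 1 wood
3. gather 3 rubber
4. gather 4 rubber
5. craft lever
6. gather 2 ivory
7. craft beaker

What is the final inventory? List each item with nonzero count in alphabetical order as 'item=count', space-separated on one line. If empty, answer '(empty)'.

Answer: beaker=3 rubber=4

Derivation:
After 1 (gather 1 obsidian): obsidian=1
After 2 (gather 1 wood): obsidian=1 wood=1
After 3 (gather 3 rubber): obsidian=1 rubber=3 wood=1
After 4 (gather 4 rubber): obsidian=1 rubber=7 wood=1
After 5 (craft lever): lever=4 rubber=4
After 6 (gather 2 ivory): ivory=2 lever=4 rubber=4
After 7 (craft beaker): beaker=3 rubber=4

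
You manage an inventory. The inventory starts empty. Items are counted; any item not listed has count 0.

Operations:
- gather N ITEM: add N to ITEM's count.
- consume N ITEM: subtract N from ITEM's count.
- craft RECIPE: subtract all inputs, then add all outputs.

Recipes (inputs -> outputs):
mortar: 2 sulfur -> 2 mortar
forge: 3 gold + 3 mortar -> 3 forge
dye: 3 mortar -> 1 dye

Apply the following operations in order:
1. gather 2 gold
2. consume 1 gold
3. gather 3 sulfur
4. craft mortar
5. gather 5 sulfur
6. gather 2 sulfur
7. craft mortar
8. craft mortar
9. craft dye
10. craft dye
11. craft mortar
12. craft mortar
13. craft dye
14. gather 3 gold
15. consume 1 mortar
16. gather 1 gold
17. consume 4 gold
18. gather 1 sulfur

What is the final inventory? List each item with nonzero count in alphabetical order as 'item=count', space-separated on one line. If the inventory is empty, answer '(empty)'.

Answer: dye=3 gold=1 sulfur=1

Derivation:
After 1 (gather 2 gold): gold=2
After 2 (consume 1 gold): gold=1
After 3 (gather 3 sulfur): gold=1 sulfur=3
After 4 (craft mortar): gold=1 mortar=2 sulfur=1
After 5 (gather 5 sulfur): gold=1 mortar=2 sulfur=6
After 6 (gather 2 sulfur): gold=1 mortar=2 sulfur=8
After 7 (craft mortar): gold=1 mortar=4 sulfur=6
After 8 (craft mortar): gold=1 mortar=6 sulfur=4
After 9 (craft dye): dye=1 gold=1 mortar=3 sulfur=4
After 10 (craft dye): dye=2 gold=1 sulfur=4
After 11 (craft mortar): dye=2 gold=1 mortar=2 sulfur=2
After 12 (craft mortar): dye=2 gold=1 mortar=4
After 13 (craft dye): dye=3 gold=1 mortar=1
After 14 (gather 3 gold): dye=3 gold=4 mortar=1
After 15 (consume 1 mortar): dye=3 gold=4
After 16 (gather 1 gold): dye=3 gold=5
After 17 (consume 4 gold): dye=3 gold=1
After 18 (gather 1 sulfur): dye=3 gold=1 sulfur=1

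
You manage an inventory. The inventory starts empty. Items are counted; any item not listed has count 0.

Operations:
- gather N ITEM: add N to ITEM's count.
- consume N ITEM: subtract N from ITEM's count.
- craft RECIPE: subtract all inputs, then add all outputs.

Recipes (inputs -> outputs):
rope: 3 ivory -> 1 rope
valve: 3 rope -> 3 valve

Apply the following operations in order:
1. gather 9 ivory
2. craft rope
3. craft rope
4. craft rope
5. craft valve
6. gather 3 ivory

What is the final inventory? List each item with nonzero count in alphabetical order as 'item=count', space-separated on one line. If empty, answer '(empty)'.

After 1 (gather 9 ivory): ivory=9
After 2 (craft rope): ivory=6 rope=1
After 3 (craft rope): ivory=3 rope=2
After 4 (craft rope): rope=3
After 5 (craft valve): valve=3
After 6 (gather 3 ivory): ivory=3 valve=3

Answer: ivory=3 valve=3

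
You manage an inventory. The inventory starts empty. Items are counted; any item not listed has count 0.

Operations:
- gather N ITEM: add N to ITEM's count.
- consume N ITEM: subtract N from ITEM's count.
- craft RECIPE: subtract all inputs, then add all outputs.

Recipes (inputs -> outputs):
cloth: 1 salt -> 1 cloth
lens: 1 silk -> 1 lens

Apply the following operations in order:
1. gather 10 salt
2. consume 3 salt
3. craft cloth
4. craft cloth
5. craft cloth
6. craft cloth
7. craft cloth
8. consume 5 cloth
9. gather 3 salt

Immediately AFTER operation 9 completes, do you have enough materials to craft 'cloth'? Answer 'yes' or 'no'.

After 1 (gather 10 salt): salt=10
After 2 (consume 3 salt): salt=7
After 3 (craft cloth): cloth=1 salt=6
After 4 (craft cloth): cloth=2 salt=5
After 5 (craft cloth): cloth=3 salt=4
After 6 (craft cloth): cloth=4 salt=3
After 7 (craft cloth): cloth=5 salt=2
After 8 (consume 5 cloth): salt=2
After 9 (gather 3 salt): salt=5

Answer: yes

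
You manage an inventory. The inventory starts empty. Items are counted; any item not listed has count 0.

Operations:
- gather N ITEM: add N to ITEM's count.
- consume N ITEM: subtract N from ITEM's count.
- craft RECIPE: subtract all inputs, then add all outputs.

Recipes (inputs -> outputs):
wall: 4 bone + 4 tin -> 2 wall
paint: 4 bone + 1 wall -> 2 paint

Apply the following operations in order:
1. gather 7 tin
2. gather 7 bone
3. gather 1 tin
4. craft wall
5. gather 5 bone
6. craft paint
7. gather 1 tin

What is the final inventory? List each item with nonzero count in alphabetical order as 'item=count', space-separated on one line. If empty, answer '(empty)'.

Answer: bone=4 paint=2 tin=5 wall=1

Derivation:
After 1 (gather 7 tin): tin=7
After 2 (gather 7 bone): bone=7 tin=7
After 3 (gather 1 tin): bone=7 tin=8
After 4 (craft wall): bone=3 tin=4 wall=2
After 5 (gather 5 bone): bone=8 tin=4 wall=2
After 6 (craft paint): bone=4 paint=2 tin=4 wall=1
After 7 (gather 1 tin): bone=4 paint=2 tin=5 wall=1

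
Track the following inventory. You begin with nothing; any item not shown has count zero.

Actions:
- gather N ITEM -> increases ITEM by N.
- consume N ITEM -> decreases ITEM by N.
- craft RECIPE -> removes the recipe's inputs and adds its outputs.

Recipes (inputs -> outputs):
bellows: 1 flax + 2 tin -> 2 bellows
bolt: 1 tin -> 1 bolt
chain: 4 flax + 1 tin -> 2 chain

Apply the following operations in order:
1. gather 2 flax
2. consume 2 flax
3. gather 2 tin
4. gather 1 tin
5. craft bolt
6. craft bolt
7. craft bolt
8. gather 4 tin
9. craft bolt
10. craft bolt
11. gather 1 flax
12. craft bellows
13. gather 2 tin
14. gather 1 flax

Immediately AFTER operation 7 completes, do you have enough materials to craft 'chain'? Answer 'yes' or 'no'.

After 1 (gather 2 flax): flax=2
After 2 (consume 2 flax): (empty)
After 3 (gather 2 tin): tin=2
After 4 (gather 1 tin): tin=3
After 5 (craft bolt): bolt=1 tin=2
After 6 (craft bolt): bolt=2 tin=1
After 7 (craft bolt): bolt=3

Answer: no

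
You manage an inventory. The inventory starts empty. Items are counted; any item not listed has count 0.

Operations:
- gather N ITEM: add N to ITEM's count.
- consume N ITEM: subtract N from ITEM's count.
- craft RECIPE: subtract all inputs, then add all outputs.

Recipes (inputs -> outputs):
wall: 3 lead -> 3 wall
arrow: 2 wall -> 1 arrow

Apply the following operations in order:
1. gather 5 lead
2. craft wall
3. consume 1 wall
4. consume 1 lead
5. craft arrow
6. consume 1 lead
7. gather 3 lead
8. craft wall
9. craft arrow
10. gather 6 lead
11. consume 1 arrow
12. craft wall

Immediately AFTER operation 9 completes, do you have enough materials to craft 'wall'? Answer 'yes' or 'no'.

Answer: no

Derivation:
After 1 (gather 5 lead): lead=5
After 2 (craft wall): lead=2 wall=3
After 3 (consume 1 wall): lead=2 wall=2
After 4 (consume 1 lead): lead=1 wall=2
After 5 (craft arrow): arrow=1 lead=1
After 6 (consume 1 lead): arrow=1
After 7 (gather 3 lead): arrow=1 lead=3
After 8 (craft wall): arrow=1 wall=3
After 9 (craft arrow): arrow=2 wall=1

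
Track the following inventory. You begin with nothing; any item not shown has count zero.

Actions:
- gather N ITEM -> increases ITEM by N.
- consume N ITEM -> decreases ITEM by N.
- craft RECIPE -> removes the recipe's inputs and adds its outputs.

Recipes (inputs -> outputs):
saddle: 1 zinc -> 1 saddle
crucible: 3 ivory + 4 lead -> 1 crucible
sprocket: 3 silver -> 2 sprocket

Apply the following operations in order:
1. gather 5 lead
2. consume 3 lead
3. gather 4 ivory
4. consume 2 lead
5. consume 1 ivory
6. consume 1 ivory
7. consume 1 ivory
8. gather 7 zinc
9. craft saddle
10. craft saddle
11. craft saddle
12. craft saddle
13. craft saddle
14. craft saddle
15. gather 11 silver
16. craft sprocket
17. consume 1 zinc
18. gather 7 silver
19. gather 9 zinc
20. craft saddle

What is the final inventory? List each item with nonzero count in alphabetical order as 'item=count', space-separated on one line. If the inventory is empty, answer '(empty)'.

Answer: ivory=1 saddle=7 silver=15 sprocket=2 zinc=8

Derivation:
After 1 (gather 5 lead): lead=5
After 2 (consume 3 lead): lead=2
After 3 (gather 4 ivory): ivory=4 lead=2
After 4 (consume 2 lead): ivory=4
After 5 (consume 1 ivory): ivory=3
After 6 (consume 1 ivory): ivory=2
After 7 (consume 1 ivory): ivory=1
After 8 (gather 7 zinc): ivory=1 zinc=7
After 9 (craft saddle): ivory=1 saddle=1 zinc=6
After 10 (craft saddle): ivory=1 saddle=2 zinc=5
After 11 (craft saddle): ivory=1 saddle=3 zinc=4
After 12 (craft saddle): ivory=1 saddle=4 zinc=3
After 13 (craft saddle): ivory=1 saddle=5 zinc=2
After 14 (craft saddle): ivory=1 saddle=6 zinc=1
After 15 (gather 11 silver): ivory=1 saddle=6 silver=11 zinc=1
After 16 (craft sprocket): ivory=1 saddle=6 silver=8 sprocket=2 zinc=1
After 17 (consume 1 zinc): ivory=1 saddle=6 silver=8 sprocket=2
After 18 (gather 7 silver): ivory=1 saddle=6 silver=15 sprocket=2
After 19 (gather 9 zinc): ivory=1 saddle=6 silver=15 sprocket=2 zinc=9
After 20 (craft saddle): ivory=1 saddle=7 silver=15 sprocket=2 zinc=8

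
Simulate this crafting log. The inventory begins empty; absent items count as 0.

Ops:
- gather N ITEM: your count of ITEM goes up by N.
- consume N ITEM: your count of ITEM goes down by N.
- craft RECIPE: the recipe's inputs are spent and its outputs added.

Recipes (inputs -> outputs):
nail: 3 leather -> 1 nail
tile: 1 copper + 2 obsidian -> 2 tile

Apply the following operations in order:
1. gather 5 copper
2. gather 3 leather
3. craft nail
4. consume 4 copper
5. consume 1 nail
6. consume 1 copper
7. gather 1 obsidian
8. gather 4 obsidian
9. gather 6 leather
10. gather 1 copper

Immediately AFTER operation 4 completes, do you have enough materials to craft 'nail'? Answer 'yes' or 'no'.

After 1 (gather 5 copper): copper=5
After 2 (gather 3 leather): copper=5 leather=3
After 3 (craft nail): copper=5 nail=1
After 4 (consume 4 copper): copper=1 nail=1

Answer: no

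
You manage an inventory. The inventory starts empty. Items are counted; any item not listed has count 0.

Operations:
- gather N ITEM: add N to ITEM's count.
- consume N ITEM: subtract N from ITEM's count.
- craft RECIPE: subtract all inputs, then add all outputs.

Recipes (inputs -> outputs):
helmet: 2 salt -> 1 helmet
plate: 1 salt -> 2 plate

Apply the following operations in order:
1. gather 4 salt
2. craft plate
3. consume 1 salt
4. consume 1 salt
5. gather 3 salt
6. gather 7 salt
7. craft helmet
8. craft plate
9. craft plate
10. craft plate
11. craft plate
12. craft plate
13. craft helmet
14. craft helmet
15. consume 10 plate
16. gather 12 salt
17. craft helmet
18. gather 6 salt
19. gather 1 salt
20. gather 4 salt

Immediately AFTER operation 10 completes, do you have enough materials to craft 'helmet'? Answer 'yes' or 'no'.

Answer: yes

Derivation:
After 1 (gather 4 salt): salt=4
After 2 (craft plate): plate=2 salt=3
After 3 (consume 1 salt): plate=2 salt=2
After 4 (consume 1 salt): plate=2 salt=1
After 5 (gather 3 salt): plate=2 salt=4
After 6 (gather 7 salt): plate=2 salt=11
After 7 (craft helmet): helmet=1 plate=2 salt=9
After 8 (craft plate): helmet=1 plate=4 salt=8
After 9 (craft plate): helmet=1 plate=6 salt=7
After 10 (craft plate): helmet=1 plate=8 salt=6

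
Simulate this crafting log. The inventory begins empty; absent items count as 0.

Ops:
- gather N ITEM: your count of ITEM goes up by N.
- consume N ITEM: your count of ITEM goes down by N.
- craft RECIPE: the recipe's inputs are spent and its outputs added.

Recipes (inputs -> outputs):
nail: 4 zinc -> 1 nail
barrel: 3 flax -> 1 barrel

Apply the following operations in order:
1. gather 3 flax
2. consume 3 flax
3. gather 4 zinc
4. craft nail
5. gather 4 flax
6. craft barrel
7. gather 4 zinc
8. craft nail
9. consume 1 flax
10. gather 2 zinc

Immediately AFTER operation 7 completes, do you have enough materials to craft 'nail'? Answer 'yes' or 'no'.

After 1 (gather 3 flax): flax=3
After 2 (consume 3 flax): (empty)
After 3 (gather 4 zinc): zinc=4
After 4 (craft nail): nail=1
After 5 (gather 4 flax): flax=4 nail=1
After 6 (craft barrel): barrel=1 flax=1 nail=1
After 7 (gather 4 zinc): barrel=1 flax=1 nail=1 zinc=4

Answer: yes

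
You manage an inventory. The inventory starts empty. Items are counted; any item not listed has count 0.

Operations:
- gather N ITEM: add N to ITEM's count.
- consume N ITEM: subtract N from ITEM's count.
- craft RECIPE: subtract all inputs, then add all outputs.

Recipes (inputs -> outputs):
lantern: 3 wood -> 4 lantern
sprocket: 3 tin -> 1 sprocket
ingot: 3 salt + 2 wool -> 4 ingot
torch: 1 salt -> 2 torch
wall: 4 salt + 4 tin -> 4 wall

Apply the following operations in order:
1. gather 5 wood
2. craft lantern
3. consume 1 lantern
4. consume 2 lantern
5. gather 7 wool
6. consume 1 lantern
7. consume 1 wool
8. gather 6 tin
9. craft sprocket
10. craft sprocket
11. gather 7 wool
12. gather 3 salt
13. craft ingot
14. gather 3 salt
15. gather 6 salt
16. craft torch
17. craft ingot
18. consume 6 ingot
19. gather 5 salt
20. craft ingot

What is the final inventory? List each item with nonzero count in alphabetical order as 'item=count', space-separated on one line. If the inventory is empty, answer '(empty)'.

After 1 (gather 5 wood): wood=5
After 2 (craft lantern): lantern=4 wood=2
After 3 (consume 1 lantern): lantern=3 wood=2
After 4 (consume 2 lantern): lantern=1 wood=2
After 5 (gather 7 wool): lantern=1 wood=2 wool=7
After 6 (consume 1 lantern): wood=2 wool=7
After 7 (consume 1 wool): wood=2 wool=6
After 8 (gather 6 tin): tin=6 wood=2 wool=6
After 9 (craft sprocket): sprocket=1 tin=3 wood=2 wool=6
After 10 (craft sprocket): sprocket=2 wood=2 wool=6
After 11 (gather 7 wool): sprocket=2 wood=2 wool=13
After 12 (gather 3 salt): salt=3 sprocket=2 wood=2 wool=13
After 13 (craft ingot): ingot=4 sprocket=2 wood=2 wool=11
After 14 (gather 3 salt): ingot=4 salt=3 sprocket=2 wood=2 wool=11
After 15 (gather 6 salt): ingot=4 salt=9 sprocket=2 wood=2 wool=11
After 16 (craft torch): ingot=4 salt=8 sprocket=2 torch=2 wood=2 wool=11
After 17 (craft ingot): ingot=8 salt=5 sprocket=2 torch=2 wood=2 wool=9
After 18 (consume 6 ingot): ingot=2 salt=5 sprocket=2 torch=2 wood=2 wool=9
After 19 (gather 5 salt): ingot=2 salt=10 sprocket=2 torch=2 wood=2 wool=9
After 20 (craft ingot): ingot=6 salt=7 sprocket=2 torch=2 wood=2 wool=7

Answer: ingot=6 salt=7 sprocket=2 torch=2 wood=2 wool=7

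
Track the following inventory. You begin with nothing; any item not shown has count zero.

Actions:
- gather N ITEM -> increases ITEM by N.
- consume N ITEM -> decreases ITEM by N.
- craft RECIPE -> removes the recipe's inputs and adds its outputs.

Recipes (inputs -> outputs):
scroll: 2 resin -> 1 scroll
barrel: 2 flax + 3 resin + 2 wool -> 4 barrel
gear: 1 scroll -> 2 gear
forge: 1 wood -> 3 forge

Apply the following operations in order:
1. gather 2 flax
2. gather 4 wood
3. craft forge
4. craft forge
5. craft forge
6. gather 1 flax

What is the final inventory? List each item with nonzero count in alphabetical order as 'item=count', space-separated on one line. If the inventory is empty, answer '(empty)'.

Answer: flax=3 forge=9 wood=1

Derivation:
After 1 (gather 2 flax): flax=2
After 2 (gather 4 wood): flax=2 wood=4
After 3 (craft forge): flax=2 forge=3 wood=3
After 4 (craft forge): flax=2 forge=6 wood=2
After 5 (craft forge): flax=2 forge=9 wood=1
After 6 (gather 1 flax): flax=3 forge=9 wood=1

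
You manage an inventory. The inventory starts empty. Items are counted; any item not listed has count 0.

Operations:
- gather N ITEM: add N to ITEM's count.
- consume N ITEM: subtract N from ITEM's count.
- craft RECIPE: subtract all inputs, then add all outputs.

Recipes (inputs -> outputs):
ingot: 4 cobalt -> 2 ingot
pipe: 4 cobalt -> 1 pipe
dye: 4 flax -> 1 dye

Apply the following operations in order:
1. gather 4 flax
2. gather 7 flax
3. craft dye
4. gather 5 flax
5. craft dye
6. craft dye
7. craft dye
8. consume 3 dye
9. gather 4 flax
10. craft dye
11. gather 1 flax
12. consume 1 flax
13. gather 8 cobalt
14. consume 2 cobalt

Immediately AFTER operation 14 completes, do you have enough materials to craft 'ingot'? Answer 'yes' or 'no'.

Answer: yes

Derivation:
After 1 (gather 4 flax): flax=4
After 2 (gather 7 flax): flax=11
After 3 (craft dye): dye=1 flax=7
After 4 (gather 5 flax): dye=1 flax=12
After 5 (craft dye): dye=2 flax=8
After 6 (craft dye): dye=3 flax=4
After 7 (craft dye): dye=4
After 8 (consume 3 dye): dye=1
After 9 (gather 4 flax): dye=1 flax=4
After 10 (craft dye): dye=2
After 11 (gather 1 flax): dye=2 flax=1
After 12 (consume 1 flax): dye=2
After 13 (gather 8 cobalt): cobalt=8 dye=2
After 14 (consume 2 cobalt): cobalt=6 dye=2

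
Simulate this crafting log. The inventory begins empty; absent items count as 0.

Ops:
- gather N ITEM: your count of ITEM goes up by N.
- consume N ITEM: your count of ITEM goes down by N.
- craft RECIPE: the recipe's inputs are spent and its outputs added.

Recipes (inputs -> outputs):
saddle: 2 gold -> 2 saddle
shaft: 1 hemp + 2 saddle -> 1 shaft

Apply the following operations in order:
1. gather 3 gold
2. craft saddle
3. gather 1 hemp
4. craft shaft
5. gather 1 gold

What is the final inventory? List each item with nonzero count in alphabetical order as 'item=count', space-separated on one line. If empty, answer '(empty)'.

Answer: gold=2 shaft=1

Derivation:
After 1 (gather 3 gold): gold=3
After 2 (craft saddle): gold=1 saddle=2
After 3 (gather 1 hemp): gold=1 hemp=1 saddle=2
After 4 (craft shaft): gold=1 shaft=1
After 5 (gather 1 gold): gold=2 shaft=1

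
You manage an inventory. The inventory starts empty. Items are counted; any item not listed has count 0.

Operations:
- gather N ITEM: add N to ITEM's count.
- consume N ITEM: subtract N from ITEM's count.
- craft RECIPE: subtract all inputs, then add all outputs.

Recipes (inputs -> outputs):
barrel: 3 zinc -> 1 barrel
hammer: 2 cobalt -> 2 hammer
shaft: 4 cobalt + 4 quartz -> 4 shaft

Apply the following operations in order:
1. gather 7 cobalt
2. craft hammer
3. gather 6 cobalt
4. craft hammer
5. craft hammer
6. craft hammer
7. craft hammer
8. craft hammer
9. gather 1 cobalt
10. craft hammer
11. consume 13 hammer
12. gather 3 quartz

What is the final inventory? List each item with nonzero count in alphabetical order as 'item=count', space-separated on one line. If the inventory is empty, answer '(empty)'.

After 1 (gather 7 cobalt): cobalt=7
After 2 (craft hammer): cobalt=5 hammer=2
After 3 (gather 6 cobalt): cobalt=11 hammer=2
After 4 (craft hammer): cobalt=9 hammer=4
After 5 (craft hammer): cobalt=7 hammer=6
After 6 (craft hammer): cobalt=5 hammer=8
After 7 (craft hammer): cobalt=3 hammer=10
After 8 (craft hammer): cobalt=1 hammer=12
After 9 (gather 1 cobalt): cobalt=2 hammer=12
After 10 (craft hammer): hammer=14
After 11 (consume 13 hammer): hammer=1
After 12 (gather 3 quartz): hammer=1 quartz=3

Answer: hammer=1 quartz=3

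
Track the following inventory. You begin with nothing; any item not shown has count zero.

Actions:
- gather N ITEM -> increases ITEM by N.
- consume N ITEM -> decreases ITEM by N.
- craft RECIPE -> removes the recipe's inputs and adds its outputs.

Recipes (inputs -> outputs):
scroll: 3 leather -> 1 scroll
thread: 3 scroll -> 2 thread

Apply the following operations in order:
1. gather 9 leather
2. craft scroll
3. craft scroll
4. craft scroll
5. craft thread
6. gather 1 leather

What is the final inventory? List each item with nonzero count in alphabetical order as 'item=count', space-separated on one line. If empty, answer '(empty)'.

Answer: leather=1 thread=2

Derivation:
After 1 (gather 9 leather): leather=9
After 2 (craft scroll): leather=6 scroll=1
After 3 (craft scroll): leather=3 scroll=2
After 4 (craft scroll): scroll=3
After 5 (craft thread): thread=2
After 6 (gather 1 leather): leather=1 thread=2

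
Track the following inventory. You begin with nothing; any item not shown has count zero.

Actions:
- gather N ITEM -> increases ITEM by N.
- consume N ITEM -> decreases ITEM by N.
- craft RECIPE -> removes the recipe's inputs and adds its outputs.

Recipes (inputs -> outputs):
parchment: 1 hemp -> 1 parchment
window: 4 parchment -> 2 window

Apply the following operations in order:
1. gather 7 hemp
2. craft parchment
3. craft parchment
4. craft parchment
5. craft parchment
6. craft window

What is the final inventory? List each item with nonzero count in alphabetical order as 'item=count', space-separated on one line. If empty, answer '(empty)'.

Answer: hemp=3 window=2

Derivation:
After 1 (gather 7 hemp): hemp=7
After 2 (craft parchment): hemp=6 parchment=1
After 3 (craft parchment): hemp=5 parchment=2
After 4 (craft parchment): hemp=4 parchment=3
After 5 (craft parchment): hemp=3 parchment=4
After 6 (craft window): hemp=3 window=2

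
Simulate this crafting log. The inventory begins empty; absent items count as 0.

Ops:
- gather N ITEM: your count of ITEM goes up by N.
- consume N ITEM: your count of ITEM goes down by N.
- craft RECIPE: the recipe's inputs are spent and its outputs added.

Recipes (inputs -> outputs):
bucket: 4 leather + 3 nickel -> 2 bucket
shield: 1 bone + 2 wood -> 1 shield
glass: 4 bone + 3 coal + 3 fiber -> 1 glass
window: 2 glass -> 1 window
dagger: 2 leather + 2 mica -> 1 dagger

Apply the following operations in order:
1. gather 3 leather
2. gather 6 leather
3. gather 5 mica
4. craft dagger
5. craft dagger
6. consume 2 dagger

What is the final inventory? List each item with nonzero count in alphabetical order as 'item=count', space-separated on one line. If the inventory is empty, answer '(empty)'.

After 1 (gather 3 leather): leather=3
After 2 (gather 6 leather): leather=9
After 3 (gather 5 mica): leather=9 mica=5
After 4 (craft dagger): dagger=1 leather=7 mica=3
After 5 (craft dagger): dagger=2 leather=5 mica=1
After 6 (consume 2 dagger): leather=5 mica=1

Answer: leather=5 mica=1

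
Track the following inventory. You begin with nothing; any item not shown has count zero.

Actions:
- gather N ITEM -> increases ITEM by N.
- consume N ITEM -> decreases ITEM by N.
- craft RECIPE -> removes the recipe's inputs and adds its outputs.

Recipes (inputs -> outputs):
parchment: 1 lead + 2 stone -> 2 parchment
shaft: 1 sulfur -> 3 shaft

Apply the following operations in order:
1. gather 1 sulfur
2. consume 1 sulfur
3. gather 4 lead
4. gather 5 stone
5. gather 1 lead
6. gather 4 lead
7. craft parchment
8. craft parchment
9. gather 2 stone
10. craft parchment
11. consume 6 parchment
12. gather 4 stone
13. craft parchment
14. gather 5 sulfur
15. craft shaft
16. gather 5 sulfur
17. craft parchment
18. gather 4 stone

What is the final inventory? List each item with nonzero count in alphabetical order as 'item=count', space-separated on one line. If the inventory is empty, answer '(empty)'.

Answer: lead=4 parchment=4 shaft=3 stone=5 sulfur=9

Derivation:
After 1 (gather 1 sulfur): sulfur=1
After 2 (consume 1 sulfur): (empty)
After 3 (gather 4 lead): lead=4
After 4 (gather 5 stone): lead=4 stone=5
After 5 (gather 1 lead): lead=5 stone=5
After 6 (gather 4 lead): lead=9 stone=5
After 7 (craft parchment): lead=8 parchment=2 stone=3
After 8 (craft parchment): lead=7 parchment=4 stone=1
After 9 (gather 2 stone): lead=7 parchment=4 stone=3
After 10 (craft parchment): lead=6 parchment=6 stone=1
After 11 (consume 6 parchment): lead=6 stone=1
After 12 (gather 4 stone): lead=6 stone=5
After 13 (craft parchment): lead=5 parchment=2 stone=3
After 14 (gather 5 sulfur): lead=5 parchment=2 stone=3 sulfur=5
After 15 (craft shaft): lead=5 parchment=2 shaft=3 stone=3 sulfur=4
After 16 (gather 5 sulfur): lead=5 parchment=2 shaft=3 stone=3 sulfur=9
After 17 (craft parchment): lead=4 parchment=4 shaft=3 stone=1 sulfur=9
After 18 (gather 4 stone): lead=4 parchment=4 shaft=3 stone=5 sulfur=9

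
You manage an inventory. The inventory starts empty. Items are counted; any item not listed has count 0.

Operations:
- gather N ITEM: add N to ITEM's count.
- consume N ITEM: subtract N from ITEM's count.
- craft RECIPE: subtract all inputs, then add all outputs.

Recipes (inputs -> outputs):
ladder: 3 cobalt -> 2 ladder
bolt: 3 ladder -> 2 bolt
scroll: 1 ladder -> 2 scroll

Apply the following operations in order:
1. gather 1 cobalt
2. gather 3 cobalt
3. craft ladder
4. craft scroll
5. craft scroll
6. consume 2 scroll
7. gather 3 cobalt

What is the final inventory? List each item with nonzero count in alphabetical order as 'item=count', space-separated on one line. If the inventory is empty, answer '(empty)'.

Answer: cobalt=4 scroll=2

Derivation:
After 1 (gather 1 cobalt): cobalt=1
After 2 (gather 3 cobalt): cobalt=4
After 3 (craft ladder): cobalt=1 ladder=2
After 4 (craft scroll): cobalt=1 ladder=1 scroll=2
After 5 (craft scroll): cobalt=1 scroll=4
After 6 (consume 2 scroll): cobalt=1 scroll=2
After 7 (gather 3 cobalt): cobalt=4 scroll=2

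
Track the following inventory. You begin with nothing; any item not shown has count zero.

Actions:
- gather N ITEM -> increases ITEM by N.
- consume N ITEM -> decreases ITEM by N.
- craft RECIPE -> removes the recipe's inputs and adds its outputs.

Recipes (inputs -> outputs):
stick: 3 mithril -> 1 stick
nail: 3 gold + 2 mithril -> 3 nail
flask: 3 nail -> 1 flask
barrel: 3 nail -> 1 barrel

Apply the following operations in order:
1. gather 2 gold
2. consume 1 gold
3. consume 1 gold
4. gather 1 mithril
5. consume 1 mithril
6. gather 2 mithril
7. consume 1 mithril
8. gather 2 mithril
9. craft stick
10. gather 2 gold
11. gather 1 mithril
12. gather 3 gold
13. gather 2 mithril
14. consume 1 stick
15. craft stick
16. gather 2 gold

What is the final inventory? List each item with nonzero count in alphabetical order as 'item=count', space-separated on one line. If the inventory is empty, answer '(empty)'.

Answer: gold=7 stick=1

Derivation:
After 1 (gather 2 gold): gold=2
After 2 (consume 1 gold): gold=1
After 3 (consume 1 gold): (empty)
After 4 (gather 1 mithril): mithril=1
After 5 (consume 1 mithril): (empty)
After 6 (gather 2 mithril): mithril=2
After 7 (consume 1 mithril): mithril=1
After 8 (gather 2 mithril): mithril=3
After 9 (craft stick): stick=1
After 10 (gather 2 gold): gold=2 stick=1
After 11 (gather 1 mithril): gold=2 mithril=1 stick=1
After 12 (gather 3 gold): gold=5 mithril=1 stick=1
After 13 (gather 2 mithril): gold=5 mithril=3 stick=1
After 14 (consume 1 stick): gold=5 mithril=3
After 15 (craft stick): gold=5 stick=1
After 16 (gather 2 gold): gold=7 stick=1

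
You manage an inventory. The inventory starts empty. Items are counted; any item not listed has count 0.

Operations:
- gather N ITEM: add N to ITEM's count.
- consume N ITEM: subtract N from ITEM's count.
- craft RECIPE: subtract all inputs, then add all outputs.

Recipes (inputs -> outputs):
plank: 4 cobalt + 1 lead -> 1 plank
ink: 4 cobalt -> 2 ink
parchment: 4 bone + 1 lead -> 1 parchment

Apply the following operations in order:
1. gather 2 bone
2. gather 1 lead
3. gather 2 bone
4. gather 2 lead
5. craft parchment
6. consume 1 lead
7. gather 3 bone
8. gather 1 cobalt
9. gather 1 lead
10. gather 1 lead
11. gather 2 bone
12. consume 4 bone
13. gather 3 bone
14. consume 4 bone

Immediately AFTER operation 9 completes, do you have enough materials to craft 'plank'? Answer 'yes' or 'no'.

After 1 (gather 2 bone): bone=2
After 2 (gather 1 lead): bone=2 lead=1
After 3 (gather 2 bone): bone=4 lead=1
After 4 (gather 2 lead): bone=4 lead=3
After 5 (craft parchment): lead=2 parchment=1
After 6 (consume 1 lead): lead=1 parchment=1
After 7 (gather 3 bone): bone=3 lead=1 parchment=1
After 8 (gather 1 cobalt): bone=3 cobalt=1 lead=1 parchment=1
After 9 (gather 1 lead): bone=3 cobalt=1 lead=2 parchment=1

Answer: no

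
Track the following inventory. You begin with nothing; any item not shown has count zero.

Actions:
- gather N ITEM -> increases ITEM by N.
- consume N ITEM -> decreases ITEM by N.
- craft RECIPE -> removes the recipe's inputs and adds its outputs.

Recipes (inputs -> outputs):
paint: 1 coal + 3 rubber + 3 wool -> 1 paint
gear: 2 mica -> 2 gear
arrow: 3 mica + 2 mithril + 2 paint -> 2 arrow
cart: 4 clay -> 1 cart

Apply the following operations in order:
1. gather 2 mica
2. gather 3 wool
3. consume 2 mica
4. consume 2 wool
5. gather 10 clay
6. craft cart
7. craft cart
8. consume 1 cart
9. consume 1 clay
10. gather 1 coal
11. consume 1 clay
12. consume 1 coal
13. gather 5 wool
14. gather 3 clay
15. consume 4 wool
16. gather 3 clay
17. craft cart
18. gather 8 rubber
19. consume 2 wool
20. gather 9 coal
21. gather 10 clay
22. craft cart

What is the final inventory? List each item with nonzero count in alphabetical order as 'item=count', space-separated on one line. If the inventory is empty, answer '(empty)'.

After 1 (gather 2 mica): mica=2
After 2 (gather 3 wool): mica=2 wool=3
After 3 (consume 2 mica): wool=3
After 4 (consume 2 wool): wool=1
After 5 (gather 10 clay): clay=10 wool=1
After 6 (craft cart): cart=1 clay=6 wool=1
After 7 (craft cart): cart=2 clay=2 wool=1
After 8 (consume 1 cart): cart=1 clay=2 wool=1
After 9 (consume 1 clay): cart=1 clay=1 wool=1
After 10 (gather 1 coal): cart=1 clay=1 coal=1 wool=1
After 11 (consume 1 clay): cart=1 coal=1 wool=1
After 12 (consume 1 coal): cart=1 wool=1
After 13 (gather 5 wool): cart=1 wool=6
After 14 (gather 3 clay): cart=1 clay=3 wool=6
After 15 (consume 4 wool): cart=1 clay=3 wool=2
After 16 (gather 3 clay): cart=1 clay=6 wool=2
After 17 (craft cart): cart=2 clay=2 wool=2
After 18 (gather 8 rubber): cart=2 clay=2 rubber=8 wool=2
After 19 (consume 2 wool): cart=2 clay=2 rubber=8
After 20 (gather 9 coal): cart=2 clay=2 coal=9 rubber=8
After 21 (gather 10 clay): cart=2 clay=12 coal=9 rubber=8
After 22 (craft cart): cart=3 clay=8 coal=9 rubber=8

Answer: cart=3 clay=8 coal=9 rubber=8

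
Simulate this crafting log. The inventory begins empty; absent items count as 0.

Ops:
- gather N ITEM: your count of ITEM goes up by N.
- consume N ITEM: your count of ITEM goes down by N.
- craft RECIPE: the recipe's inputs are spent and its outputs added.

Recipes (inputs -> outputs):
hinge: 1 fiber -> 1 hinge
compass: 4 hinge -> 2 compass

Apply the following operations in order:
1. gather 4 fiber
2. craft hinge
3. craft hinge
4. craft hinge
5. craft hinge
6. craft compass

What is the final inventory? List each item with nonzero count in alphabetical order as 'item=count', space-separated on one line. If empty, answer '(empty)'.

After 1 (gather 4 fiber): fiber=4
After 2 (craft hinge): fiber=3 hinge=1
After 3 (craft hinge): fiber=2 hinge=2
After 4 (craft hinge): fiber=1 hinge=3
After 5 (craft hinge): hinge=4
After 6 (craft compass): compass=2

Answer: compass=2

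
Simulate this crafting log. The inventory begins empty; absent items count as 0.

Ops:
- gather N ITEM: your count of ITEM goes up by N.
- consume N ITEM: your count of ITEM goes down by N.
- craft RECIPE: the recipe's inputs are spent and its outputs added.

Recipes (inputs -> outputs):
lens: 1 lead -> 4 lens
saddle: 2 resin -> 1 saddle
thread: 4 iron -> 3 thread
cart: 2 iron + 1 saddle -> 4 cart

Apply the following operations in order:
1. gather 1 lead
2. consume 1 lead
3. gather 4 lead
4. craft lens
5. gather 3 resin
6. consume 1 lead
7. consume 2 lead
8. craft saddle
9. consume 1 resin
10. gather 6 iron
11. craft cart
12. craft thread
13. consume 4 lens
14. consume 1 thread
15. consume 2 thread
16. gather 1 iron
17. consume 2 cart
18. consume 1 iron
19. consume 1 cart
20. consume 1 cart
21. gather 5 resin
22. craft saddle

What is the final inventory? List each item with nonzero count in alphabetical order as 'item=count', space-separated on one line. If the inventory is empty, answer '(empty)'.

After 1 (gather 1 lead): lead=1
After 2 (consume 1 lead): (empty)
After 3 (gather 4 lead): lead=4
After 4 (craft lens): lead=3 lens=4
After 5 (gather 3 resin): lead=3 lens=4 resin=3
After 6 (consume 1 lead): lead=2 lens=4 resin=3
After 7 (consume 2 lead): lens=4 resin=3
After 8 (craft saddle): lens=4 resin=1 saddle=1
After 9 (consume 1 resin): lens=4 saddle=1
After 10 (gather 6 iron): iron=6 lens=4 saddle=1
After 11 (craft cart): cart=4 iron=4 lens=4
After 12 (craft thread): cart=4 lens=4 thread=3
After 13 (consume 4 lens): cart=4 thread=3
After 14 (consume 1 thread): cart=4 thread=2
After 15 (consume 2 thread): cart=4
After 16 (gather 1 iron): cart=4 iron=1
After 17 (consume 2 cart): cart=2 iron=1
After 18 (consume 1 iron): cart=2
After 19 (consume 1 cart): cart=1
After 20 (consume 1 cart): (empty)
After 21 (gather 5 resin): resin=5
After 22 (craft saddle): resin=3 saddle=1

Answer: resin=3 saddle=1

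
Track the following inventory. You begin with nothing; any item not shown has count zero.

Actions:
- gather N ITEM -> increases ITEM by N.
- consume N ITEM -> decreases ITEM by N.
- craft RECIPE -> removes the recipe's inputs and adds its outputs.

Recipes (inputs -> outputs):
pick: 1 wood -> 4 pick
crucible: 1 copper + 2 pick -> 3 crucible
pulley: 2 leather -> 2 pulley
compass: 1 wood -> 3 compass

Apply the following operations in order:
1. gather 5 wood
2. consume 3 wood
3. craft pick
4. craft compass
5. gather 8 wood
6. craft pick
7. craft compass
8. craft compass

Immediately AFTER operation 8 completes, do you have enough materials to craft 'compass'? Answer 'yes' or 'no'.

Answer: yes

Derivation:
After 1 (gather 5 wood): wood=5
After 2 (consume 3 wood): wood=2
After 3 (craft pick): pick=4 wood=1
After 4 (craft compass): compass=3 pick=4
After 5 (gather 8 wood): compass=3 pick=4 wood=8
After 6 (craft pick): compass=3 pick=8 wood=7
After 7 (craft compass): compass=6 pick=8 wood=6
After 8 (craft compass): compass=9 pick=8 wood=5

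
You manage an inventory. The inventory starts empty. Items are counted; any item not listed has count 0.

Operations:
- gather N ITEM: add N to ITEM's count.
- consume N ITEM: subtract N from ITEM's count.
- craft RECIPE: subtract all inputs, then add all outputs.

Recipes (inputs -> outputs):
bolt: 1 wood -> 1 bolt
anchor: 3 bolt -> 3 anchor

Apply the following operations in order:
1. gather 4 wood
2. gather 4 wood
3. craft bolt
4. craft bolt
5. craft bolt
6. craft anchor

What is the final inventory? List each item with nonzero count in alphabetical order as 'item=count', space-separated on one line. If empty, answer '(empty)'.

After 1 (gather 4 wood): wood=4
After 2 (gather 4 wood): wood=8
After 3 (craft bolt): bolt=1 wood=7
After 4 (craft bolt): bolt=2 wood=6
After 5 (craft bolt): bolt=3 wood=5
After 6 (craft anchor): anchor=3 wood=5

Answer: anchor=3 wood=5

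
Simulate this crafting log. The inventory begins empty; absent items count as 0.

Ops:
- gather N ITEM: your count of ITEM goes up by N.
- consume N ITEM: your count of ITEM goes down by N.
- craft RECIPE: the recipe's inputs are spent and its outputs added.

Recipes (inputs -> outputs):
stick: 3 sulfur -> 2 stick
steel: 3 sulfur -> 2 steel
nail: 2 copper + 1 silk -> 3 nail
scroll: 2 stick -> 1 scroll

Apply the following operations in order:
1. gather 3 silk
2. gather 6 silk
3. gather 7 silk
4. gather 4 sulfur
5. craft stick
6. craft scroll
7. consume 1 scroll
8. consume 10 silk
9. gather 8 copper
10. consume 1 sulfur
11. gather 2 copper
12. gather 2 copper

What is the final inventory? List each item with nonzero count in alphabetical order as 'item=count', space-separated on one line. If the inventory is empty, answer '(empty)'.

After 1 (gather 3 silk): silk=3
After 2 (gather 6 silk): silk=9
After 3 (gather 7 silk): silk=16
After 4 (gather 4 sulfur): silk=16 sulfur=4
After 5 (craft stick): silk=16 stick=2 sulfur=1
After 6 (craft scroll): scroll=1 silk=16 sulfur=1
After 7 (consume 1 scroll): silk=16 sulfur=1
After 8 (consume 10 silk): silk=6 sulfur=1
After 9 (gather 8 copper): copper=8 silk=6 sulfur=1
After 10 (consume 1 sulfur): copper=8 silk=6
After 11 (gather 2 copper): copper=10 silk=6
After 12 (gather 2 copper): copper=12 silk=6

Answer: copper=12 silk=6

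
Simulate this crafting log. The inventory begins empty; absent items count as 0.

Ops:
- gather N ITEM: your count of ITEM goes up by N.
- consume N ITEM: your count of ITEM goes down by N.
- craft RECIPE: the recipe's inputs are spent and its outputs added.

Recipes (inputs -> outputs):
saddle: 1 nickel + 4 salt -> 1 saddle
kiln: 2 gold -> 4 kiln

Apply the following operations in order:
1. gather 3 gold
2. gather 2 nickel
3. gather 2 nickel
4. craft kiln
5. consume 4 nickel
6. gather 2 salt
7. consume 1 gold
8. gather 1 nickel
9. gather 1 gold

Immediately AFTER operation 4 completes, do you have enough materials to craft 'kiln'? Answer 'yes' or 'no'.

After 1 (gather 3 gold): gold=3
After 2 (gather 2 nickel): gold=3 nickel=2
After 3 (gather 2 nickel): gold=3 nickel=4
After 4 (craft kiln): gold=1 kiln=4 nickel=4

Answer: no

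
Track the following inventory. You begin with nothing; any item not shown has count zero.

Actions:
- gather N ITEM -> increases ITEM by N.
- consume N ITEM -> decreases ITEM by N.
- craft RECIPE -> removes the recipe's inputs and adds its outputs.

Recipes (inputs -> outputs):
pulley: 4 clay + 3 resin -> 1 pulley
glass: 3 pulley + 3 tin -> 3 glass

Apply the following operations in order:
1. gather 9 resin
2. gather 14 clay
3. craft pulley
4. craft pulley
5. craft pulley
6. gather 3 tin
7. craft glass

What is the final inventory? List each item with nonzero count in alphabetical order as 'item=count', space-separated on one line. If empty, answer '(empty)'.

After 1 (gather 9 resin): resin=9
After 2 (gather 14 clay): clay=14 resin=9
After 3 (craft pulley): clay=10 pulley=1 resin=6
After 4 (craft pulley): clay=6 pulley=2 resin=3
After 5 (craft pulley): clay=2 pulley=3
After 6 (gather 3 tin): clay=2 pulley=3 tin=3
After 7 (craft glass): clay=2 glass=3

Answer: clay=2 glass=3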